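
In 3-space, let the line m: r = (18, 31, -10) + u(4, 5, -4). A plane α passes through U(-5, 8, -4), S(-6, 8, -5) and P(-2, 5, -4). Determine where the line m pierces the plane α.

(2, 11, 6)

US = (-1, 0, -1), UP = (3, -3, 0); a normal to α is US × UP = (-3, -3, 3).
Using U: α has equation -3x - 3y + 3z = -21.
Substitute r = (18, 31, -10) + t(4, 5, -4) into the plane: -177 + (-39)t = -21, so t = -4.
Intersection: (18, 31, -10) + (-4)·(4, 5, -4) = (2, 11, 6).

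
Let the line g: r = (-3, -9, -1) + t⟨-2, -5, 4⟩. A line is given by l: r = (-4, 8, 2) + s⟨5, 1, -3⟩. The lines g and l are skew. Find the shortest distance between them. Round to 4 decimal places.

Common perpendicular direction n = (-2, -5, 4) × (5, 1, -3) = (11, 14, 23).
With w = (-4, 8, 2) − (-3, -9, -1) = (-1, 17, 3), w · n = 296.
Distance = |w · n| / |n| = |296| / √846 ≈ 10.1767.

10.1767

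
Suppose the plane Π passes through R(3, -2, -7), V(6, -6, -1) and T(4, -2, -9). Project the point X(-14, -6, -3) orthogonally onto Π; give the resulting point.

RV = (3, -4, 6), RT = (1, 0, -2); a normal to Π is RV × RT = (8, 12, 4).
Using R: Π has equation 8x + 12y + 4z = -28.
Foot = X − λn with λ = (n·X − d)/|n|² = (-196 − (-28))/224 = -3/4.
Foot = (-14, -6, -3) − (-3/4)·(8, 12, 4) = (-8, 3, 0).

(-8, 3, 0)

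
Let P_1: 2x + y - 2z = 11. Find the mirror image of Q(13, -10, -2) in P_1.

(9, -12, 2)

λ = (n·Q − d)/|n|² = (20 − 11)/9 = 1.
Reflection = Q − 2λn = (13, -10, -2) − 2·(2, 1, -2) = (9, -12, 2).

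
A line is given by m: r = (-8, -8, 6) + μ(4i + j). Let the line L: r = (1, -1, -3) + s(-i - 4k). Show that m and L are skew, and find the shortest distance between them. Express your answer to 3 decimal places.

4.055

Common perpendicular direction n = (4, 1, 0) × (-1, 0, -4) = (-4, 16, 1).
With w = (1, -1, -3) − (-8, -8, 6) = (9, 7, -9), w · n = 67.
Since n ≠ 0 the lines are not parallel, and w · n = 67 ≠ 0 so they do not intersect; hence they are skew.
Distance = |w · n| / |n| = |67| / √273 ≈ 4.055.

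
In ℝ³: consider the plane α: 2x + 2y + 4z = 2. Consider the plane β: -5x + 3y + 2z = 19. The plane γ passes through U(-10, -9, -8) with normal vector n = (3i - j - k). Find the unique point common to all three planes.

(-4, -3, 4)

γ: n·r = n·U gives 3x - y - z = -13.
Solving the 3×3 linear system 2x + 2y + 4z = 2, -5x + 3y + 2z = 19, 3x - y - z = -13 (e.g. by elimination or Cramer's rule, determinant = -16) gives (-4, -3, 4).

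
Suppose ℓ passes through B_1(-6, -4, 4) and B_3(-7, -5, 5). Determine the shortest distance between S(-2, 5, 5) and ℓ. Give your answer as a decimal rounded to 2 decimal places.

7.07

A direction vector for ℓ is B_3 − B_1 = (-1, -1, 1).
Taking (-6, -4, 4) on ℓ with direction v = (-1, -1, 1): w = S − (-6, -4, 4) = (4, 9, 1), and w × v = (10, -5, 5).
Distance = |w × v| / |v| = √150 / √3 ≈ 7.07.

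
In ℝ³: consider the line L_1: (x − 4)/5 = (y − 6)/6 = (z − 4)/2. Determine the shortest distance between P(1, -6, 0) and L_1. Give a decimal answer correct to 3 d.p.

L_1 has direction (5, 6, 2) through (4, 6, 4).
Taking (4, 6, 4) on L_1 with direction v = (5, 6, 2): w = P − (4, 6, 4) = (-3, -12, -4), and w × v = (0, -14, 42).
Distance = |w × v| / |v| = √1960 / √65 ≈ 5.491.

5.491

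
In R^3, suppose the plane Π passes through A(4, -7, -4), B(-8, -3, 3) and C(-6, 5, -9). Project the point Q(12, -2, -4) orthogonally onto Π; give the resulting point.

(8, -7, -8)

AB = (-12, 4, 7), AC = (-10, 12, -5); a normal to Π is AB × AC = (-104, -130, -104).
Using A: Π has equation -104x - 130y - 104z = 910.
Foot = Q − λn with λ = (n·Q − d)/|n|² = (-572 − 910)/38532 = -1/26.
Foot = (12, -2, -4) − (-1/26)·(-104, -130, -104) = (8, -7, -8).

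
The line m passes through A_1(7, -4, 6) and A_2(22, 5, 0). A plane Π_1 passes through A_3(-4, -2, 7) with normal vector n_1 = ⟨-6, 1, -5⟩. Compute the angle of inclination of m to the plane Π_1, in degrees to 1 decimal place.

A direction vector for m is A_2 − A_1 = (15, 9, -6).
Π_1: n_1·r = n_1·A_3 gives -6x + y - 5z = -13.
sin θ = |n·v| / (|n||v|) = |-51| / (√62 · √342) = 0.35024.
θ ≈ 20.5°.

20.5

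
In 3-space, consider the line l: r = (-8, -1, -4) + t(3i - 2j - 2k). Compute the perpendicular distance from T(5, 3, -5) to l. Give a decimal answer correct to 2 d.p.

11.04

Taking (-8, -1, -4) on l with direction v = (3, -2, -2): w = T − (-8, -1, -4) = (13, 4, -1), and w × v = (-10, 23, -38).
Distance = |w × v| / |v| = √2073 / √17 ≈ 11.04.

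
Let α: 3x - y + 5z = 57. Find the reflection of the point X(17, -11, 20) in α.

λ = (n·X − d)/|n|² = (162 − 57)/35 = 3.
Reflection = X − 2λn = (17, -11, 20) − 6·(3, -1, 5) = (-1, -5, -10).

(-1, -5, -10)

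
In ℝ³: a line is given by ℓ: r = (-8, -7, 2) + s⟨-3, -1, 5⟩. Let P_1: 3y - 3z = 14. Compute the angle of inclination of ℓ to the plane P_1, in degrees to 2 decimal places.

45.82

sin θ = |n·v| / (|n||v|) = |-18| / (√18 · √35) = 0.71714.
θ ≈ 45.82°.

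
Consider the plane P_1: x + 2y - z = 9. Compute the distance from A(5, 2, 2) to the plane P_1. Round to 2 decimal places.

0.82

n·A − d = (1)·(5) + (2)·(2) + (-1)·(2) − 9 = -2; |n| = √6.
Distance = |-2| / √6 = 2/√6 ≈ 0.82.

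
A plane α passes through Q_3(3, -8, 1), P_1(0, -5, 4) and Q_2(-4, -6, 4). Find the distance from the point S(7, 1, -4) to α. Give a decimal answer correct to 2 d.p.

Q_3P_1 = (-3, 3, 3), Q_3Q_2 = (-7, 2, 3); a normal to α is Q_3P_1 × Q_3Q_2 = (3, -12, 15).
Using Q_3: α has equation 3x - 12y + 15z = 120.
n·S − d = (3)·(7) + (-12)·(1) + (15)·(-4) − 120 = -171; |n| = √378.
Distance = |-171| / √378 = 171/√378 ≈ 8.80.

8.80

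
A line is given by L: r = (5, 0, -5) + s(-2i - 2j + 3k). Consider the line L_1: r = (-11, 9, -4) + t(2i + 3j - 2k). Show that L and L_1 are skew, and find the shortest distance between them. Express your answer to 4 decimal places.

16.7115

Common perpendicular direction n = (-2, -2, 3) × (2, 3, -2) = (-5, 2, -2).
With w = (-11, 9, -4) − (5, 0, -5) = (-16, 9, 1), w · n = 96.
Since n ≠ 0 the lines are not parallel, and w · n = 96 ≠ 0 so they do not intersect; hence they are skew.
Distance = |w · n| / |n| = |96| / √33 ≈ 16.7115.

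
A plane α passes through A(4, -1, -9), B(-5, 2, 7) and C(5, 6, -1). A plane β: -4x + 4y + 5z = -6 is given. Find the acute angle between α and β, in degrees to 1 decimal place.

69.4

AB = (-9, 3, 16), AC = (1, 7, 8); a normal to α is AB × AC = (-88, 88, -66).
Using A: α has equation -88x + 88y - 66z = 154.
cos θ = |n₁·n₂| / (|n₁||n₂|) = |374| / (√19844 · √57).
θ = arccos(0.35166) ≈ 69.4°.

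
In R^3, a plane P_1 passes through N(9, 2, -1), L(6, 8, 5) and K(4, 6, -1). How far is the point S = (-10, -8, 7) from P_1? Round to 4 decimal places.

21.2132

NL = (-3, 6, 6), NK = (-5, 4, 0); a normal to P_1 is NL × NK = (-24, -30, 18).
Using N: P_1 has equation -24x - 30y + 18z = -294.
n·S − d = (-24)·(-10) + (-30)·(-8) + (18)·(7) − (-294) = 900; |n| = √1800.
Distance = |900| / √1800 = 900/√1800 ≈ 21.2132.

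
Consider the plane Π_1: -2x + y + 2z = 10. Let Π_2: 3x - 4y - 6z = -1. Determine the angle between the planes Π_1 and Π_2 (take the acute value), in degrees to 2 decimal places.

cos θ = |n₁·n₂| / (|n₁||n₂|) = |-22| / (√9 · √61).
θ = arccos(0.93894) ≈ 20.13°.

20.13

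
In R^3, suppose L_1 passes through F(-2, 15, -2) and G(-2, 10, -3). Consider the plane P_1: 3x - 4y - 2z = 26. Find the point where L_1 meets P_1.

A direction vector for L_1 is G − F = (0, -5, -1).
Substitute r = (-2, 15, -2) + t(0, -5, -1) into the plane: -62 + 22t = 26, so t = 4.
Intersection: (-2, 15, -2) + 4·(0, -5, -1) = (-2, -5, -6).

(-2, -5, -6)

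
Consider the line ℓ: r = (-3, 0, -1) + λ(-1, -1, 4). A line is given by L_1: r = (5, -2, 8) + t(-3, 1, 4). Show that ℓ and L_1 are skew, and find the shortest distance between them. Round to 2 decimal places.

Common perpendicular direction n = (-1, -1, 4) × (-3, 1, 4) = (-8, -8, -4).
With w = (5, -2, 8) − (-3, 0, -1) = (8, -2, 9), w · n = -84.
Since n ≠ 0 the lines are not parallel, and w · n = -84 ≠ 0 so they do not intersect; hence they are skew.
Distance = |w · n| / |n| = |-84| / √144 ≈ 7.00.

7.00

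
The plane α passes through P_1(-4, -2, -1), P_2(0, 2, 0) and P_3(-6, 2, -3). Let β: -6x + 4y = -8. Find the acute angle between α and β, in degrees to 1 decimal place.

P_1P_2 = (4, 4, 1), P_1P_3 = (-2, 4, -2); a normal to α is P_1P_2 × P_1P_3 = (-12, 6, 24).
Using P_1: α has equation -12x + 6y + 24z = 12.
cos θ = |n₁·n₂| / (|n₁||n₂|) = |96| / (√756 · √52).
θ = arccos(0.48418) ≈ 61.0°.

61.0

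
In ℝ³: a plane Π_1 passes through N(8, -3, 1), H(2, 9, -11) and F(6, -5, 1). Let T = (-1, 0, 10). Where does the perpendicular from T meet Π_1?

NH = (-6, 12, -12), NF = (-2, -2, 0); a normal to Π_1 is NH × NF = (-24, 24, 36).
Using N: Π_1 has equation -24x + 24y + 36z = -228.
Foot = T − λn with λ = (n·T − d)/|n|² = (384 − (-228))/2448 = 1/4.
Foot = (-1, 0, 10) − (1/4)·(-24, 24, 36) = (5, -6, 1).

(5, -6, 1)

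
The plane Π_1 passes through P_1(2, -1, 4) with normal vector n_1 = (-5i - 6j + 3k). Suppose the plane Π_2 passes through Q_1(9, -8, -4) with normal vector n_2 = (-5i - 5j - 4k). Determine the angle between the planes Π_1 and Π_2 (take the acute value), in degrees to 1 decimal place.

50.8

Π_1: n_1·r = n_1·P_1 gives -5x - 6y + 3z = 8.
Π_2: n_2·r = n_2·Q_1 gives -5x - 5y - 4z = 11.
cos θ = |n₁·n₂| / (|n₁||n₂|) = |43| / (√70 · √66).
θ = arccos(0.63263) ≈ 50.8°.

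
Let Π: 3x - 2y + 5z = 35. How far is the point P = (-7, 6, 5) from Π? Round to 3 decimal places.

n·P − d = (3)·(-7) + (-2)·(6) + (5)·(5) − 35 = -43; |n| = √38.
Distance = |-43| / √38 = 43/√38 ≈ 6.976.

6.976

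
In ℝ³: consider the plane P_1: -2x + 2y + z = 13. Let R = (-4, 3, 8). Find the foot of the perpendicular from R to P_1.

Foot = R − λn with λ = (n·R − d)/|n|² = (22 − 13)/9 = 1.
Foot = (-4, 3, 8) − 1·(-2, 2, 1) = (-2, 1, 7).

(-2, 1, 7)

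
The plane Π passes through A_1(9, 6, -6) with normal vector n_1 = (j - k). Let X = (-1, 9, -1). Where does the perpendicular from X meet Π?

(-1, 10, -2)

Π: n_1·r = n_1·A_1 gives y - z = 12.
Foot = X − λn with λ = (n·X − d)/|n|² = (10 − 12)/2 = -1.
Foot = (-1, 9, -1) − (-1)·(0, 1, -1) = (-1, 10, -2).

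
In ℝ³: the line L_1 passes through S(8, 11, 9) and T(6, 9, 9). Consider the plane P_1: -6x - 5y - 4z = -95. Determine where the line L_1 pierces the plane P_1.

A direction vector for L_1 is T − S = (-2, -2, 0).
Substitute r = (8, 11, 9) + t(-2, -2, 0) into the plane: -139 + 22t = -95, so t = 2.
Intersection: (8, 11, 9) + 2·(-2, -2, 0) = (4, 7, 9).

(4, 7, 9)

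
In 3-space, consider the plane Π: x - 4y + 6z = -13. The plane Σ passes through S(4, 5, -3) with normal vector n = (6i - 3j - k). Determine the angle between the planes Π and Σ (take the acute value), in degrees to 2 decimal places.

Σ: n·r = n·S gives 6x - 3y - z = 12.
cos θ = |n₁·n₂| / (|n₁||n₂|) = |12| / (√53 · √46).
θ = arccos(0.24303) ≈ 75.93°.

75.93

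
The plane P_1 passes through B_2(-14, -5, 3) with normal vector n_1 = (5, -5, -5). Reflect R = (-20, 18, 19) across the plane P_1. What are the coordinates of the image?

(10, -12, -11)

P_1: n_1·r = n_1·B_2 gives 5x - 5y - 5z = -60.
λ = (n·R − d)/|n|² = (-285 − (-60))/75 = -3.
Reflection = R − 2λn = (-20, 18, 19) − (-6)·(5, -5, -5) = (10, -12, -11).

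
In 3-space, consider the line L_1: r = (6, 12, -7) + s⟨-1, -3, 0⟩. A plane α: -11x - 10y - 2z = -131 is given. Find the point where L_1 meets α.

(5, 9, -7)

Substitute r = (6, 12, -7) + t(-1, -3, 0) into the plane: -172 + 41t = -131, so t = 1.
Intersection: (6, 12, -7) + 1·(-1, -3, 0) = (5, 9, -7).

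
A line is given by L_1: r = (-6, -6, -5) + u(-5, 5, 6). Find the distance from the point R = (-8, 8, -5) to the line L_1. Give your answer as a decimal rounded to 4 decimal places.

Taking (-6, -6, -5) on L_1 with direction v = (-5, 5, 6): w = R − (-6, -6, -5) = (-2, 14, 0), and w × v = (84, 12, 60).
Distance = |w × v| / |v| = √10800 / √86 ≈ 11.2063.

11.2063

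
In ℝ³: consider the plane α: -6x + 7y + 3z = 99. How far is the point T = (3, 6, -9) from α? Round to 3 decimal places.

10.520

n·T − d = (-6)·(3) + (7)·(6) + (3)·(-9) − 99 = -102; |n| = √94.
Distance = |-102| / √94 = 102/√94 ≈ 10.520.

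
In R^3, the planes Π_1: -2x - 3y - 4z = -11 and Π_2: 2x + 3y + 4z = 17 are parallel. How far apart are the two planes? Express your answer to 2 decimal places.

Rescale Π_2 by 1/(-1): -2x - 3y - 4z = -17. Then distance = |-11 − (-17)| / √29 ≈ 1.11.

1.11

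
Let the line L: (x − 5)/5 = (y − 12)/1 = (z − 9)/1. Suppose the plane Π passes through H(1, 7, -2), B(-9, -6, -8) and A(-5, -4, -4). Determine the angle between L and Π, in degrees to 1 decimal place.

33.0

L has direction (5, 1, 1) through (5, 12, 9).
HB = (-10, -13, -6), HA = (-6, -11, -2); a normal to Π is HB × HA = (-40, 16, 32).
Using H: Π has equation -40x + 16y + 32z = 8.
sin θ = |n·v| / (|n||v|) = |-152| / (√2880 · √27) = 0.54509.
θ ≈ 33.0°.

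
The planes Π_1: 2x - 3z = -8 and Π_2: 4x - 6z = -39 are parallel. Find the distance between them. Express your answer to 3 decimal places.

Rescale Π_2 by 1/2: 2x - 3z = -39/2. Then distance = |-8 − (-39/2)| / √13 ≈ 3.190.

3.190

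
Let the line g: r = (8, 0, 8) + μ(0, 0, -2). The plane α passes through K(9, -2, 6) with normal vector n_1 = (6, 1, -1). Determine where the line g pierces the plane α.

(8, 0, 2)

α: n_1·r = n_1·K gives 6x + y - z = 46.
Substitute r = (8, 0, 8) + t(0, 0, -2) into the plane: 40 + 2t = 46, so t = 3.
Intersection: (8, 0, 8) + 3·(0, 0, -2) = (8, 0, 2).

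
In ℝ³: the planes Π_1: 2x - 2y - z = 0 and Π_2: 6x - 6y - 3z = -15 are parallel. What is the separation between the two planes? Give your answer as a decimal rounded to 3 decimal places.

Rescale Π_2 by 1/3: 2x - 2y - z = -5. Then distance = |0 − (-5)| / √9 ≈ 1.667.

1.667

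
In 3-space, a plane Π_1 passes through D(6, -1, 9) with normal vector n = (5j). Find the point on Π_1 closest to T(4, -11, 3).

Π_1: n·r = n·D gives 5y = -5.
Foot = T − λn with λ = (n·T − d)/|n|² = (-55 − (-5))/25 = -2.
Foot = (4, -11, 3) − (-2)·(0, 5, 0) = (4, -1, 3).

(4, -1, 3)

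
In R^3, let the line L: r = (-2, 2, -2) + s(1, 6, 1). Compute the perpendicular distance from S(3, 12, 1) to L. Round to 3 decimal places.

Taking (-2, 2, -2) on L with direction v = (1, 6, 1): w = S − (-2, 2, -2) = (5, 10, 3), and w × v = (-8, -2, 20).
Distance = |w × v| / |v| = √468 / √38 ≈ 3.509.

3.509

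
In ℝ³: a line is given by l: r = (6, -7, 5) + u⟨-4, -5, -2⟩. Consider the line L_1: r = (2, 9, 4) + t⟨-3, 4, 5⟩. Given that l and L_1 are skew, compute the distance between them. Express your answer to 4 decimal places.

Common perpendicular direction n = (-4, -5, -2) × (-3, 4, 5) = (-17, 26, -31).
With w = (2, 9, 4) − (6, -7, 5) = (-4, 16, -1), w · n = 515.
Distance = |w · n| / |n| = |515| / √1926 ≈ 11.7349.

11.7349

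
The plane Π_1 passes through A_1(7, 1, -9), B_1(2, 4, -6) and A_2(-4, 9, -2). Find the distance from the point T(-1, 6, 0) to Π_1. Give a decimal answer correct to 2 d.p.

A_1B_1 = (-5, 3, 3), A_1A_2 = (-11, 8, 7); a normal to Π_1 is A_1B_1 × A_1A_2 = (-3, 2, -7).
Using A_1: Π_1 has equation -3x + 2y - 7z = 44.
n·T − d = (-3)·(-1) + (2)·(6) + (-7)·(0) − 44 = -29; |n| = √62.
Distance = |-29| / √62 = 29/√62 ≈ 3.68.

3.68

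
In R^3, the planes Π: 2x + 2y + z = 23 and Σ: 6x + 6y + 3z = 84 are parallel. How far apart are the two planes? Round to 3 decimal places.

1.667

Rescale Σ by 1/3: 2x + 2y + z = 28. Then distance = |23 − 28| / √9 ≈ 1.667.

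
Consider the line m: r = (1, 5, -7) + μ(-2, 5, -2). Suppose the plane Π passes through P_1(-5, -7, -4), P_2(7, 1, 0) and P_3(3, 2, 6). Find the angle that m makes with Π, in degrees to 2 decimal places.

P_1P_2 = (12, 8, 4), P_1P_3 = (8, 9, 10); a normal to Π is P_1P_2 × P_1P_3 = (44, -88, 44).
Using P_1: Π has equation 44x - 88y + 44z = 220.
sin θ = |n·v| / (|n||v|) = |-616| / (√11616 · √33) = 0.99494.
θ ≈ 84.23°.

84.23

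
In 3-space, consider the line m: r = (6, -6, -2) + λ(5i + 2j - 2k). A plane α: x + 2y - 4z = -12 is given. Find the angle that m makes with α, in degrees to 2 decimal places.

sin θ = |n·v| / (|n||v|) = |17| / (√21 · √33) = 0.64578.
θ ≈ 40.22°.

40.22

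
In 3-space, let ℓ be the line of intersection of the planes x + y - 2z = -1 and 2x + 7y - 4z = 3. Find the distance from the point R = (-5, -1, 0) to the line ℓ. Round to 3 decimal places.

2.408

Direction of ℓ: (1, 1, -2) × (2, 7, -4) = (10, 0, 5).
A point on ℓ: solving the two plane equations with x = 4 gives (4, 1, 3).
Taking (4, 1, 3) on ℓ with direction v = (10, 0, 5): w = R − (4, 1, 3) = (-9, -2, -3), and w × v = (-10, 15, 20).
Distance = |w × v| / |v| = √725 / √125 ≈ 2.408.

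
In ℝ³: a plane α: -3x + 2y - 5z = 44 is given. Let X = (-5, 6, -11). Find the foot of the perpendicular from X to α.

(-2, 4, -6)

Foot = X − λn with λ = (n·X − d)/|n|² = (82 − 44)/38 = 1.
Foot = (-5, 6, -11) − 1·(-3, 2, -5) = (-2, 4, -6).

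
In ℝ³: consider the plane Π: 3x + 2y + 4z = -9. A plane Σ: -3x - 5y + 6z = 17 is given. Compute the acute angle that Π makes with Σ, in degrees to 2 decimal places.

cos θ = |n₁·n₂| / (|n₁||n₂|) = |5| / (√29 · √70).
θ = arccos(0.11097) ≈ 83.63°.

83.63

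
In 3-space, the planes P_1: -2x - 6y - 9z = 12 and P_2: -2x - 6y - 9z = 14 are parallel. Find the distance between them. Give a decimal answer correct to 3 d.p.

Same normal n = (-2, -6, -9) with |n| = √121; distance = |12 − 14| / |n| = 2/√121 ≈ 0.182.

0.182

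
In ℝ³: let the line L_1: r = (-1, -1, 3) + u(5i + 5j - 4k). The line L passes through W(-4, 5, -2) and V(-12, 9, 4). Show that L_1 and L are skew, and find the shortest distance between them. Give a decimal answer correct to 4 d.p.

5.6326

A direction vector for L is V − W = (-8, 4, 6).
Common perpendicular direction n = (5, 5, -4) × (-8, 4, 6) = (46, 2, 60).
With w = (-4, 5, -2) − (-1, -1, 3) = (-3, 6, -5), w · n = -426.
Since n ≠ 0 the lines are not parallel, and w · n = -426 ≠ 0 so they do not intersect; hence they are skew.
Distance = |w · n| / |n| = |-426| / √5720 ≈ 5.6326.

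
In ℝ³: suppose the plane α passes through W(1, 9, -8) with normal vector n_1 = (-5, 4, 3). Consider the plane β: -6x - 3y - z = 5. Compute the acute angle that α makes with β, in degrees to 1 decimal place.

71.8

α: n_1·r = n_1·W gives -5x + 4y + 3z = 7.
cos θ = |n₁·n₂| / (|n₁||n₂|) = |15| / (√50 · √46).
θ = arccos(0.31277) ≈ 71.8°.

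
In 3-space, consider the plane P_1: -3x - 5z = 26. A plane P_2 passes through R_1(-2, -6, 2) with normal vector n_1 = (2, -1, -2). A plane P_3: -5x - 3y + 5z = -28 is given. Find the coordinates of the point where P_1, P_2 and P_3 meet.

P_2: n_1·r = n_1·R_1 gives 2x - y - 2z = -2.
Solving the 3×3 linear system -3x - 5z = 26, 2x - y - 2z = -2, -5x - 3y + 5z = -28 (e.g. by elimination or Cramer's rule, determinant = 88) gives (-2, 6, -4).

(-2, 6, -4)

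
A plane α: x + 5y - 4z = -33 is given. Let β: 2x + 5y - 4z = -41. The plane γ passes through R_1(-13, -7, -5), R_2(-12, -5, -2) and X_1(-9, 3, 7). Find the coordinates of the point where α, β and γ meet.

(-8, 3, 10)

R_1R_2 = (1, 2, 3), R_1X_1 = (4, 10, 12); a normal to γ is R_1R_2 × R_1X_1 = (-6, 0, 2).
Using R_1: γ has equation -6x + 2z = 68.
Solving the 3×3 linear system x + 5y - 4z = -33, 2x + 5y - 4z = -41, -6x + 2z = 68 (e.g. by elimination or Cramer's rule, determinant = -10) gives (-8, 3, 10).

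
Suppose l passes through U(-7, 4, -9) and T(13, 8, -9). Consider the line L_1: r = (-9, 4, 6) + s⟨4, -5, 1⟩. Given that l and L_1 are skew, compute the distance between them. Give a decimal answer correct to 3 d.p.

14.841

A direction vector for l is T − U = (20, 4, 0).
Common perpendicular direction n = (20, 4, 0) × (4, -5, 1) = (4, -20, -116).
With w = (-9, 4, 6) − (-7, 4, -9) = (-2, 0, 15), w · n = -1748.
Distance = |w · n| / |n| = |-1748| / √13872 ≈ 14.841.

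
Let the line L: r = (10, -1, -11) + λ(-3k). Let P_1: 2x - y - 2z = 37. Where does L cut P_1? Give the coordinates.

(10, -1, -8)

Substitute r = (10, -1, -11) + t(0, 0, -3) into the plane: 43 + 6t = 37, so t = -1.
Intersection: (10, -1, -11) + (-1)·(0, 0, -3) = (10, -1, -8).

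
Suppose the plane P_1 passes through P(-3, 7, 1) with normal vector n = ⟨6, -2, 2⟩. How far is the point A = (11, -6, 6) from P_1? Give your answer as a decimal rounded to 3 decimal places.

18.091

P_1: n·r = n·P gives 6x - 2y + 2z = -30.
n·A − d = (6)·(11) + (-2)·(-6) + (2)·(6) − (-30) = 120; |n| = √44.
Distance = |120| / √44 = 120/√44 ≈ 18.091.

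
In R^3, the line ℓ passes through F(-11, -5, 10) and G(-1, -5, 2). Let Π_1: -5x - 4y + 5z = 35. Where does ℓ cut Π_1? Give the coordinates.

A direction vector for ℓ is G − F = (10, 0, -8).
Substitute r = (-11, -5, 10) + t(10, 0, -8) into the plane: 125 + (-90)t = 35, so t = 1.
Intersection: (-11, -5, 10) + 1·(10, 0, -8) = (-1, -5, 2).

(-1, -5, 2)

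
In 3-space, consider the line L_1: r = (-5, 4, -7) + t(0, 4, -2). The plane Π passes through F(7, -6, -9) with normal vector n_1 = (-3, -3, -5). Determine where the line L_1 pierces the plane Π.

Π: n_1·r = n_1·F gives -3x - 3y - 5z = 42.
Substitute r = (-5, 4, -7) + t(0, 4, -2) into the plane: 38 + (-2)t = 42, so t = -2.
Intersection: (-5, 4, -7) + (-2)·(0, 4, -2) = (-5, -4, -3).

(-5, -4, -3)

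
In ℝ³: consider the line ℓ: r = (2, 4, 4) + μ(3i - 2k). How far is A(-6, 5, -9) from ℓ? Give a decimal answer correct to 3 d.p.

15.287

Taking (2, 4, 4) on ℓ with direction v = (3, 0, -2): w = A − (2, 4, 4) = (-8, 1, -13), and w × v = (-2, -55, -3).
Distance = |w × v| / |v| = √3038 / √13 ≈ 15.287.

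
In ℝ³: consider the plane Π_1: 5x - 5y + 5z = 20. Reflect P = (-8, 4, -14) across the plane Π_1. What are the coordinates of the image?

(12, -16, 6)

λ = (n·P − d)/|n|² = (-130 − 20)/75 = -2.
Reflection = P − 2λn = (-8, 4, -14) − (-4)·(5, -5, 5) = (12, -16, 6).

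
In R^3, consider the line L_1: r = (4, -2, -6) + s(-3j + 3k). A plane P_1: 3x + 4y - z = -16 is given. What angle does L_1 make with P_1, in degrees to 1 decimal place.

sin θ = |n·v| / (|n||v|) = |-15| / (√26 · √18) = 0.69338.
θ ≈ 43.9°.

43.9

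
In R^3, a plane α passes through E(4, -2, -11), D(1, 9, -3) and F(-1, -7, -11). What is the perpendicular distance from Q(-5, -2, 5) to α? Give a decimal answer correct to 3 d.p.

ED = (-3, 11, 8), EF = (-5, -5, 0); a normal to α is ED × EF = (40, -40, 70).
Using E: α has equation 40x - 40y + 70z = -530.
n·Q − d = (40)·(-5) + (-40)·(-2) + (70)·(5) − (-530) = 760; |n| = √8100.
Distance = |760| / √8100 = 760/√8100 ≈ 8.444.

8.444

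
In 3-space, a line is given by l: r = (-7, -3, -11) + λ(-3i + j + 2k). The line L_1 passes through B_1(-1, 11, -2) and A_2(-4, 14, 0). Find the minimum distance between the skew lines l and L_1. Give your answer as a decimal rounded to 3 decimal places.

A direction vector for L_1 is A_2 − B_1 = (-3, 3, 2).
Common perpendicular direction n = (-3, 1, 2) × (-3, 3, 2) = (-4, 0, -6).
With w = (-1, 11, -2) − (-7, -3, -11) = (6, 14, 9), w · n = -78.
Distance = |w · n| / |n| = |-78| / √52 ≈ 10.817.

10.817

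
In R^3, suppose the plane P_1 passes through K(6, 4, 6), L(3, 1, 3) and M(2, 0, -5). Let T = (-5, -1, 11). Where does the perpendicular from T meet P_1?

(-2, -4, 11)

KL = (-3, -3, -3), KM = (-4, -4, -11); a normal to P_1 is KL × KM = (21, -21, 0).
Using K: P_1 has equation 21x - 21y = 42.
Foot = T − λn with λ = (n·T − d)/|n|² = (-84 − 42)/882 = -1/7.
Foot = (-5, -1, 11) − (-1/7)·(21, -21, 0) = (-2, -4, 11).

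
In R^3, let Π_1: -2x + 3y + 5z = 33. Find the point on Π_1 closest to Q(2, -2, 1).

(0, 1, 6)

Foot = Q − λn with λ = (n·Q − d)/|n|² = (-5 − 33)/38 = -1.
Foot = (2, -2, 1) − (-1)·(-2, 3, 5) = (0, 1, 6).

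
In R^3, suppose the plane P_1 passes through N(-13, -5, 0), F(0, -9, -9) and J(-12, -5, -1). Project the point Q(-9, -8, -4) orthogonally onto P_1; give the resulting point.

NF = (13, -4, -9), NJ = (1, 0, -1); a normal to P_1 is NF × NJ = (4, 4, 4).
Using N: P_1 has equation 4x + 4y + 4z = -72.
Foot = Q − λn with λ = (n·Q − d)/|n|² = (-84 − (-72))/48 = -1/4.
Foot = (-9, -8, -4) − (-1/4)·(4, 4, 4) = (-8, -7, -3).

(-8, -7, -3)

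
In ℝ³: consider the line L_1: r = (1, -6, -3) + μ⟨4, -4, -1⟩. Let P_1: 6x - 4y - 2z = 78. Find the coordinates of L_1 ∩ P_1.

Substitute r = (1, -6, -3) + t(4, -4, -1) into the plane: 36 + 42t = 78, so t = 1.
Intersection: (1, -6, -3) + 1·(4, -4, -1) = (5, -10, -4).

(5, -10, -4)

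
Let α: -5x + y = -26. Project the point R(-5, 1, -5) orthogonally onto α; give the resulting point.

Foot = R − λn with λ = (n·R − d)/|n|² = (26 − (-26))/26 = 2.
Foot = (-5, 1, -5) − 2·(-5, 1, 0) = (5, -1, -5).

(5, -1, -5)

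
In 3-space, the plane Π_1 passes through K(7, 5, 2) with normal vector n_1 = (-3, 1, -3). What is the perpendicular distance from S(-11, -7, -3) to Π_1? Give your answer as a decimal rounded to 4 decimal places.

13.0767

Π_1: n_1·r = n_1·K gives -3x + y - 3z = -22.
n·S − d = (-3)·(-11) + (1)·(-7) + (-3)·(-3) − (-22) = 57; |n| = √19.
Distance = |57| / √19 = 57/√19 ≈ 13.0767.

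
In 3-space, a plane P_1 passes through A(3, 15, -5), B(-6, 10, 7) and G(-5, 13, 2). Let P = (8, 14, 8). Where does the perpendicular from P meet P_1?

AB = (-9, -5, 12), AG = (-8, -2, 7); a normal to P_1 is AB × AG = (-11, -33, -22).
Using A: P_1 has equation -11x - 33y - 22z = -418.
Foot = P − λn with λ = (n·P − d)/|n|² = (-726 − (-418))/1694 = -2/11.
Foot = (8, 14, 8) − (-2/11)·(-11, -33, -22) = (6, 8, 4).

(6, 8, 4)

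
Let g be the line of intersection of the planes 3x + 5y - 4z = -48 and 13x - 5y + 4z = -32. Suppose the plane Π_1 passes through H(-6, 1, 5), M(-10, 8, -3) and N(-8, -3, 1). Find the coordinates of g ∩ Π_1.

(-5, -1, 7)

Direction of g: (3, 5, -4) × (13, -5, 4) = (0, -64, -80).
A point on g: solving the two plane equations with y = 3 gives (-5, 3, 12).
HM = (-4, 7, -8), HN = (-2, -4, -4); a normal to Π_1 is HM × HN = (-60, 0, 30).
Using H: Π_1 has equation -60x + 30z = 510.
Substitute r = (-5, 3, 12) + t(0, -64, -80) into the plane: 660 + (-2400)t = 510, so t = 1/16.
Intersection: (-5, 3, 12) + (1/16)·(0, -64, -80) = (-5, -1, 7).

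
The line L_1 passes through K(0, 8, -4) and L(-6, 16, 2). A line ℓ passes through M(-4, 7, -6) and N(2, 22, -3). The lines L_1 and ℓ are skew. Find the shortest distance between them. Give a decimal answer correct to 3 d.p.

2.996

A direction vector for L_1 is L − K = (-6, 8, 6).
A direction vector for ℓ is N − M = (6, 15, 3).
Common perpendicular direction n = (-6, 8, 6) × (6, 15, 3) = (-66, 54, -138).
With w = (-4, 7, -6) − (0, 8, -4) = (-4, -1, -2), w · n = 486.
Distance = |w · n| / |n| = |486| / √26316 ≈ 2.996.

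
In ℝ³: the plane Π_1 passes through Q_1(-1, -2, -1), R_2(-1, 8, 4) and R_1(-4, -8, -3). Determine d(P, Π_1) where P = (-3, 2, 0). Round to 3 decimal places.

1.429

Q_1R_2 = (0, 10, 5), Q_1R_1 = (-3, -6, -2); a normal to Π_1 is Q_1R_2 × Q_1R_1 = (10, -15, 30).
Using Q_1: Π_1 has equation 10x - 15y + 30z = -10.
n·P − d = (10)·(-3) + (-15)·(2) + (30)·(0) − (-10) = -50; |n| = √1225.
Distance = |-50| / √1225 = 50/√1225 ≈ 1.429.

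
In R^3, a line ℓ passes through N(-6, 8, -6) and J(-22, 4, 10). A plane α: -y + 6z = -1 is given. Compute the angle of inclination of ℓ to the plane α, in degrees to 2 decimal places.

45.68

A direction vector for ℓ is J − N = (-16, -4, 16).
sin θ = |n·v| / (|n||v|) = |100| / (√37 · √528) = 0.71545.
θ ≈ 45.68°.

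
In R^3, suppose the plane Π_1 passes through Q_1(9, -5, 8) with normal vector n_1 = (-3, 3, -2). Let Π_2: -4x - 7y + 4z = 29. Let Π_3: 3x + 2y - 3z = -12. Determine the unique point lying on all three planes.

(9, -3, 11)

Π_1: n_1·r = n_1·Q_1 gives -3x + 3y - 2z = -58.
Solving the 3×3 linear system -3x + 3y - 2z = -58, -4x - 7y + 4z = 29, 3x + 2y - 3z = -12 (e.g. by elimination or Cramer's rule, determinant = -65) gives (9, -3, 11).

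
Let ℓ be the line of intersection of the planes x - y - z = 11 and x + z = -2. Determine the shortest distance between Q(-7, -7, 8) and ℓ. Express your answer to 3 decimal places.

11.173

Direction of ℓ: (1, -1, -1) × (1, 0, 1) = (-1, -2, 1).
A point on ℓ: solving the two plane equations with x = 5 gives (5, 1, -7).
Taking (5, 1, -7) on ℓ with direction v = (-1, -2, 1): w = Q − (5, 1, -7) = (-12, -8, 15), and w × v = (22, -3, 16).
Distance = |w × v| / |v| = √749 / √6 ≈ 11.173.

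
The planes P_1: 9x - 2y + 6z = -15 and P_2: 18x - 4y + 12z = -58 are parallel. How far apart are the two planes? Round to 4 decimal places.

1.2727

Rescale P_2 by 1/2: 9x - 2y + 6z = -29. Then distance = |-15 − (-29)| / √121 ≈ 1.2727.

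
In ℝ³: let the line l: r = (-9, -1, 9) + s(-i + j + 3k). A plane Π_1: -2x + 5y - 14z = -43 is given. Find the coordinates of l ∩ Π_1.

(-7, -3, 3)

Substitute r = (-9, -1, 9) + t(-1, 1, 3) into the plane: -113 + (-35)t = -43, so t = -2.
Intersection: (-9, -1, 9) + (-2)·(-1, 1, 3) = (-7, -3, 3).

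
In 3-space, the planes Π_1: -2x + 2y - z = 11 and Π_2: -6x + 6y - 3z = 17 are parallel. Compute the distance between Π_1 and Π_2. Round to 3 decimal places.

Rescale Π_2 by 1/3: -2x + 2y - z = 17/3. Then distance = |11 − (17/3)| / √9 ≈ 1.778.

1.778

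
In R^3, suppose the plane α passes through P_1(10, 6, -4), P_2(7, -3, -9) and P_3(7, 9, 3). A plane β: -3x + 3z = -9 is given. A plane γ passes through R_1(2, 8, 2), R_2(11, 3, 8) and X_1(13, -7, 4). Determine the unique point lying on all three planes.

(4, 3, 1)

P_1P_2 = (-3, -9, -5), P_1P_3 = (-3, 3, 7); a normal to α is P_1P_2 × P_1P_3 = (-48, 36, -36).
Using P_1: α has equation -48x + 36y - 36z = -120.
R_1R_2 = (9, -5, 6), R_1X_1 = (11, -15, 2); a normal to γ is R_1R_2 × R_1X_1 = (80, 48, -80).
Using R_1: γ has equation 80x + 48y - 80z = 384.
Solving the 3×3 linear system -48x + 36y - 36z = -120, -3x + 3z = -9, 80x + 48y - 80z = 384 (e.g. by elimination or Cramer's rule, determinant = 12096) gives (4, 3, 1).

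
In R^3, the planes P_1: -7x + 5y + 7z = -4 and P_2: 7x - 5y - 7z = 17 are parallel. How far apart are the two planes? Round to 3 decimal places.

1.172

Rescale P_2 by 1/(-1): -7x + 5y + 7z = -17. Then distance = |-4 − (-17)| / √123 ≈ 1.172.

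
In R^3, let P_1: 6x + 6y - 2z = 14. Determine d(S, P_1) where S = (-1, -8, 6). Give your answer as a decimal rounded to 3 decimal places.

9.177

n·S − d = (6)·(-1) + (6)·(-8) + (-2)·(6) − 14 = -80; |n| = √76.
Distance = |-80| / √76 = 80/√76 ≈ 9.177.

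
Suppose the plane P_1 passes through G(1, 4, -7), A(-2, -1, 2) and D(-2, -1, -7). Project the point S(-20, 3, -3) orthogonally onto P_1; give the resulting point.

(-5, -6, -3)

GA = (-3, -5, 9), GD = (-3, -5, 0); a normal to P_1 is GA × GD = (45, -27, 0).
Using G: P_1 has equation 45x - 27y = -63.
Foot = S − λn with λ = (n·S − d)/|n|² = (-981 − (-63))/2754 = -1/3.
Foot = (-20, 3, -3) − (-1/3)·(45, -27, 0) = (-5, -6, -3).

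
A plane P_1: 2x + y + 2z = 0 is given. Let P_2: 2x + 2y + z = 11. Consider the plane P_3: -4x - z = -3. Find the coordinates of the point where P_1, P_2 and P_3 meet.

Solving the 3×3 linear system 2x + y + 2z = 0, 2x + 2y + z = 11, -4x - z = -3 (e.g. by elimination or Cramer's rule, determinant = 10) gives (2, 6, -5).

(2, 6, -5)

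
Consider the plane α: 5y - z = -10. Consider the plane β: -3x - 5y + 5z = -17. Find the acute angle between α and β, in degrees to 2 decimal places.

40.01

cos θ = |n₁·n₂| / (|n₁||n₂|) = |-30| / (√26 · √59).
θ = arccos(0.76596) ≈ 40.01°.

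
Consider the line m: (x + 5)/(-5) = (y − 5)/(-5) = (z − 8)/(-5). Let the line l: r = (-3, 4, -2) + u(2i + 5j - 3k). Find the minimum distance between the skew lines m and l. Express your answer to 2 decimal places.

m has direction (-5, -5, -5) through (-5, 5, 8).
Common perpendicular direction n = (-5, -5, -5) × (2, 5, -3) = (40, -25, -15).
With w = (-3, 4, -2) − (-5, 5, 8) = (2, -1, -10), w · n = 255.
Distance = |w · n| / |n| = |255| / √2450 ≈ 5.15.

5.15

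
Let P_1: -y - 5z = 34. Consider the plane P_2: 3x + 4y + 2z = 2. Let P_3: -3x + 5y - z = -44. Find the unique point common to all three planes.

(10, -4, -6)

Solving the 3×3 linear system -y - 5z = 34, 3x + 4y + 2z = 2, -3x + 5y - z = -44 (e.g. by elimination or Cramer's rule, determinant = -132) gives (10, -4, -6).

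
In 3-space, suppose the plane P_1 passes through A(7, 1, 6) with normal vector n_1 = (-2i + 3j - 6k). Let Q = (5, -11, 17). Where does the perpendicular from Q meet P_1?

P_1: n_1·r = n_1·A gives -2x + 3y - 6z = -47.
Foot = Q − λn with λ = (n·Q − d)/|n|² = (-145 − (-47))/49 = -2.
Foot = (5, -11, 17) − (-2)·(-2, 3, -6) = (1, -5, 5).

(1, -5, 5)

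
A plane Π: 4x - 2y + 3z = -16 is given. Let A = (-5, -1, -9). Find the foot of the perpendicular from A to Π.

(-1, -3, -6)

Foot = A − λn with λ = (n·A − d)/|n|² = (-45 − (-16))/29 = -1.
Foot = (-5, -1, -9) − (-1)·(4, -2, 3) = (-1, -3, -6).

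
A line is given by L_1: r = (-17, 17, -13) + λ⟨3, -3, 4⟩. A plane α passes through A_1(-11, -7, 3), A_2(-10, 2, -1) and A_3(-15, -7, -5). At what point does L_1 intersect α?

(-8, 8, -1)

A_1A_2 = (1, 9, -4), A_1A_3 = (-4, 0, -8); a normal to α is A_1A_2 × A_1A_3 = (-72, 24, 36).
Using A_1: α has equation -72x + 24y + 36z = 732.
Substitute r = (-17, 17, -13) + t(3, -3, 4) into the plane: 1164 + (-144)t = 732, so t = 3.
Intersection: (-17, 17, -13) + 3·(3, -3, 4) = (-8, 8, -1).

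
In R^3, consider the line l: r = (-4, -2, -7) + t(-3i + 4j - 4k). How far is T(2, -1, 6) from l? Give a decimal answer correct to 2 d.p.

9.99

Taking (-4, -2, -7) on l with direction v = (-3, 4, -4): w = T − (-4, -2, -7) = (6, 1, 13), and w × v = (-56, -15, 27).
Distance = |w × v| / |v| = √4090 / √41 ≈ 9.99.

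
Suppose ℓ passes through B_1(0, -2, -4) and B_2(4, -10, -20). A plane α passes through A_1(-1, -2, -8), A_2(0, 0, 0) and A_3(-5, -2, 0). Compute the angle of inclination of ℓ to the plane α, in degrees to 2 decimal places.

18.59

A direction vector for ℓ is B_2 − B_1 = (4, -8, -16).
A_1A_2 = (1, 2, 8), A_1A_3 = (-4, 0, 8); a normal to α is A_1A_2 × A_1A_3 = (16, -40, 8).
Using A_1: α has equation 16x - 40y + 8z = 0.
sin θ = |n·v| / (|n||v|) = |256| / (√1920 · √336) = 0.31873.
θ ≈ 18.59°.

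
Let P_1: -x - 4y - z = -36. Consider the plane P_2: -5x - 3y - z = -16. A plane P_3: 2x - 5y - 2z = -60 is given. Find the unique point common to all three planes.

(-3, 8, 7)

Solving the 3×3 linear system -x - 4y - z = -36, -5x - 3y - z = -16, 2x - 5y - 2z = -60 (e.g. by elimination or Cramer's rule, determinant = 16) gives (-3, 8, 7).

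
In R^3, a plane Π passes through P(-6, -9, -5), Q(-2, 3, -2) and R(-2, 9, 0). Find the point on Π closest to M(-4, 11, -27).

PQ = (4, 12, 3), PR = (4, 18, 5); a normal to Π is PQ × PR = (6, -8, 24).
Using P: Π has equation 6x - 8y + 24z = -84.
Foot = M − λn with λ = (n·M − d)/|n|² = (-760 − (-84))/676 = -1.
Foot = (-4, 11, -27) − (-1)·(6, -8, 24) = (2, 3, -3).

(2, 3, -3)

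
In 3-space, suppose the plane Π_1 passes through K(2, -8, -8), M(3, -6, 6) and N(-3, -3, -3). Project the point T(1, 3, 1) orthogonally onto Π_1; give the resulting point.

(-3, -2, 2)

KM = (1, 2, 14), KN = (-5, 5, 5); a normal to Π_1 is KM × KN = (-60, -75, 15).
Using K: Π_1 has equation -60x - 75y + 15z = 360.
Foot = T − λn with λ = (n·T − d)/|n|² = (-270 − 360)/9450 = -1/15.
Foot = (1, 3, 1) − (-1/15)·(-60, -75, 15) = (-3, -2, 2).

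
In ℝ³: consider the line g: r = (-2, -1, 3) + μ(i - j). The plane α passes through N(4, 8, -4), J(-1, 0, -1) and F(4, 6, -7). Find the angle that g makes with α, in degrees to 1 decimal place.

65.4

NJ = (-5, -8, 3), NF = (0, -2, -3); a normal to α is NJ × NF = (30, -15, 10).
Using N: α has equation 30x - 15y + 10z = -40.
sin θ = |n·v| / (|n||v|) = |45| / (√1225 · √2) = 0.90914.
θ ≈ 65.4°.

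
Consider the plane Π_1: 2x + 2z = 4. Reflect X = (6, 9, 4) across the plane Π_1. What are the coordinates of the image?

λ = (n·X − d)/|n|² = (20 − 4)/8 = 2.
Reflection = X − 2λn = (6, 9, 4) − 4·(2, 0, 2) = (-2, 9, -4).

(-2, 9, -4)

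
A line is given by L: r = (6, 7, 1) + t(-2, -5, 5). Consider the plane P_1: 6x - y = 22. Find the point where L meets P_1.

(4, 2, 6)

Substitute r = (6, 7, 1) + t(-2, -5, 5) into the plane: 29 + (-7)t = 22, so t = 1.
Intersection: (6, 7, 1) + 1·(-2, -5, 5) = (4, 2, 6).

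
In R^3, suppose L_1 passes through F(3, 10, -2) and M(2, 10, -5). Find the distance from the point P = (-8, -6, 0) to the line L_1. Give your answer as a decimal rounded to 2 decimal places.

A direction vector for L_1 is M − F = (-1, 0, -3).
Taking (3, 10, -2) on L_1 with direction v = (-1, 0, -3): w = P − (3, 10, -2) = (-11, -16, 2), and w × v = (48, -35, -16).
Distance = |w × v| / |v| = √3785 / √10 ≈ 19.46.

19.46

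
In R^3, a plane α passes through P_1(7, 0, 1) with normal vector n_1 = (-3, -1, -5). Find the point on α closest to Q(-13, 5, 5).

α: n_1·r = n_1·P_1 gives -3x - y - 5z = -26.
Foot = Q − λn with λ = (n·Q − d)/|n|² = (9 − (-26))/35 = 1.
Foot = (-13, 5, 5) − 1·(-3, -1, -5) = (-10, 6, 10).

(-10, 6, 10)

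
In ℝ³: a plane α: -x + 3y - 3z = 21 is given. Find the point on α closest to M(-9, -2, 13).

(-12, 7, 4)

Foot = M − λn with λ = (n·M − d)/|n|² = (-36 − 21)/19 = -3.
Foot = (-9, -2, 13) − (-3)·(-1, 3, -3) = (-12, 7, 4).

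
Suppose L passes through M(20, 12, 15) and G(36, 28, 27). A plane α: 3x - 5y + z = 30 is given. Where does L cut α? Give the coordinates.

(8, 0, 6)

A direction vector for L is G − M = (16, 16, 12).
Substitute r = (20, 12, 15) + t(16, 16, 12) into the plane: 15 + (-20)t = 30, so t = -3/4.
Intersection: (20, 12, 15) + (-3/4)·(16, 16, 12) = (8, 0, 6).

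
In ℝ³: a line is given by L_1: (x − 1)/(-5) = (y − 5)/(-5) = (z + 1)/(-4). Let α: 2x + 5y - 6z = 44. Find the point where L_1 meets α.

L_1 has direction (-5, -5, -4) through (1, 5, -1).
Substitute r = (1, 5, -1) + t(-5, -5, -4) into the plane: 33 + (-11)t = 44, so t = -1.
Intersection: (1, 5, -1) + (-1)·(-5, -5, -4) = (6, 10, 3).

(6, 10, 3)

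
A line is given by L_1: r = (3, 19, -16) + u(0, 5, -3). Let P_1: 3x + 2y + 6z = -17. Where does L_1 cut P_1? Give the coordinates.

(3, -1, -4)

Substitute r = (3, 19, -16) + t(0, 5, -3) into the plane: -49 + (-8)t = -17, so t = -4.
Intersection: (3, 19, -16) + (-4)·(0, 5, -3) = (3, -1, -4).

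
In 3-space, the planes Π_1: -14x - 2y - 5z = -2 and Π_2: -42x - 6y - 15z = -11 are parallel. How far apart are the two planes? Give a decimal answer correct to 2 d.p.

0.11

Rescale Π_2 by 1/3: -14x - 2y - 5z = -11/3. Then distance = |-2 − (-11/3)| / √225 ≈ 0.11.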